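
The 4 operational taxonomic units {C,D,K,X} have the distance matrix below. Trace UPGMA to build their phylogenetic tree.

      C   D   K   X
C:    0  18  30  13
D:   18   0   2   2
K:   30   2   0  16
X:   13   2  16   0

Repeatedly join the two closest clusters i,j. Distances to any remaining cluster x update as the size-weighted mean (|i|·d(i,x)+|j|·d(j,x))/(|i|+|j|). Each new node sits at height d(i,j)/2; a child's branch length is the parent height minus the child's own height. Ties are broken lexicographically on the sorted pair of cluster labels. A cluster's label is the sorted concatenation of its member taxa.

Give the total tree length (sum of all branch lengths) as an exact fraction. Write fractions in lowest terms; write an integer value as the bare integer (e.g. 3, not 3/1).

1. join D+K (d=2) ⇒ DK; edges |D|=1, |K|=1
  updated: d(C,DK)=24, d(DK,X)=9
2. join DK+X (d=9) ⇒ DKX; edges |DK|=7/2, |X|=9/2
  updated: d(C,DKX)=61/3
3. join C+DKX (d=61/3) ⇒ CDKX; edges |C|=61/6, |DKX|=17/3
final tree: (C:61/6,((D:1,K:1):7/2,X:9/2):17/3)
total length: 155/6

155/6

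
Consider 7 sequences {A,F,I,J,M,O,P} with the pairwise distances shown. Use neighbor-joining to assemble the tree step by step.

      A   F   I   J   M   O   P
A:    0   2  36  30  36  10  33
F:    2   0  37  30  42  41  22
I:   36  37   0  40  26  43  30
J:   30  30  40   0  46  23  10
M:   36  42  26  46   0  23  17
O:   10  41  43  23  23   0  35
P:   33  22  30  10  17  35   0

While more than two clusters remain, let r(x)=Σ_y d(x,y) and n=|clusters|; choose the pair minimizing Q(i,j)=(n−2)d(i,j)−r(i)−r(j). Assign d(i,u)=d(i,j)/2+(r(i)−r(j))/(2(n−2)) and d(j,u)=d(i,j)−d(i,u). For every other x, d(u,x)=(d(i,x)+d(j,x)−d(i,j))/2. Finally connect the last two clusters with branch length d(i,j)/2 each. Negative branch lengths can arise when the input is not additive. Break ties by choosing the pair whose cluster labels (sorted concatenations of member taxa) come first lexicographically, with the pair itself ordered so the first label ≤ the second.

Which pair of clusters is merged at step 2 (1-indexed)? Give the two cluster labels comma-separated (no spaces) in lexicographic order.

step 1: merge (A,F) at d=2, Q=-311; branch lengths A→-17/10, F→37/10; new cluster AF
  updated: d(AF,I)=71/2, d(AF,J)=29, d(AF,M)=38, d(AF,O)=49/2, d(AF,P)=53/2
step 2: merge (J,P) at d=10, Q=-453/2; branch lengths J→139/16, P→21/16; new cluster JP
  updated: d(AF,JP)=91/4, d(I,JP)=30, d(JP,M)=53/2, d(JP,O)=24
step 3: merge (I,M) at d=26, Q=-170; branch lengths I→33/2, M→19/2; new cluster IM
  updated: d(AF,IM)=95/4, d(IM,JP)=61/4, d(IM,O)=20
step 4: merge (AF,O) at d=49/2, Q=-181/2; branch lengths AF→103/8, O→93/8; new cluster AFO
  updated: d(AFO,IM)=77/8, d(AFO,JP)=89/8
step 5: merge (AFO,IM) at d=77/8, Q=-36; branch lengths AFO→11/4, IM→55/8; new cluster AFIMO
  updated: d(AFIMO,JP)=67/8
step 6: merge (AFIMO,JP) at d=67/8; branch lengths AFIMO→67/16, JP→67/16; new cluster AFIJMOP
final tree: ((((A:-17/10,F:37/10):103/8,O:93/8):11/4,(I:33/2,M:19/2):55/8):67/16,(J:139/16,P:21/16):67/16)
total length: 161/2

J,P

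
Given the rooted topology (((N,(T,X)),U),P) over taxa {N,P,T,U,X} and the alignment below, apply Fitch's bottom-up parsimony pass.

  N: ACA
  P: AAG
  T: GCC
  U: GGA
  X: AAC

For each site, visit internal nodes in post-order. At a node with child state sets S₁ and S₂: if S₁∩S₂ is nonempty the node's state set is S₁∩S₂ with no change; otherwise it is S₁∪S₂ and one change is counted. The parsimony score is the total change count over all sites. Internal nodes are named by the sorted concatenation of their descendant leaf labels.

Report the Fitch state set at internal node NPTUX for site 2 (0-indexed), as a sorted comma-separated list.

A,G

TX@0: {G} ∪ {A} = {A,G} (union, +1)
NTX@0: {A} ∩ {A,G} = {A} (intersection, +0)
NTUX@0: {A} ∪ {G} = {A,G} (union, +1)
NPTUX@0: {A,G} ∩ {A} = {A} (intersection, +0)
TX@1: {C} ∪ {A} = {A,C} (union, +1)
NTX@1: {C} ∩ {A,C} = {C} (intersection, +0)
NTUX@1: {C} ∪ {G} = {C,G} (union, +1)
NPTUX@1: {C,G} ∪ {A} = {A,C,G} (union, +1)
TX@2: {C} ∩ {C} = {C} (intersection, +0)
NTX@2: {A} ∪ {C} = {A,C} (union, +1)
NTUX@2: {A,C} ∩ {A} = {A} (intersection, +0)
NPTUX@2: {A} ∪ {G} = {A,G} (union, +1)
per-site changes: [2, 3, 2]; total = 7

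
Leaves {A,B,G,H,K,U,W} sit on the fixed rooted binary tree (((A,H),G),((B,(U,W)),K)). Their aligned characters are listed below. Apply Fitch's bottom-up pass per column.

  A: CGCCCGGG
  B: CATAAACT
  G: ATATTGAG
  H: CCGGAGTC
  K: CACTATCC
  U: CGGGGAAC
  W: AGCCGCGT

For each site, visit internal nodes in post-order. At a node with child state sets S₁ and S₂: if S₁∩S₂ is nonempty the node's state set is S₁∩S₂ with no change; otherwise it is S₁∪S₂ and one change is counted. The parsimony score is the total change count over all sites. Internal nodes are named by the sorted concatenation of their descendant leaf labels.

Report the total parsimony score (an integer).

[col 0] AH: children A:{C}, H:{C} ∩→ {C}; cost 0
[col 0] AGH: children AH:{C}, G:{A} ∪→ {A,C}; cost 1
[col 0] UW: children U:{C}, W:{A} ∪→ {A,C}; cost 1
[col 0] BUW: children B:{C}, UW:{A,C} ∩→ {C}; cost 0
[col 0] BKUW: children BUW:{C}, K:{C} ∩→ {C}; cost 0
[col 0] ABGHKUW: children AGH:{A,C}, BKUW:{C} ∩→ {C}; cost 0
[col 1] AH: children A:{G}, H:{C} ∪→ {C,G}; cost 1
[col 1] AGH: children AH:{C,G}, G:{T} ∪→ {C,G,T}; cost 1
[col 1] UW: children U:{G}, W:{G} ∩→ {G}; cost 0
[col 1] BUW: children B:{A}, UW:{G} ∪→ {A,G}; cost 1
[col 1] BKUW: children BUW:{A,G}, K:{A} ∩→ {A}; cost 0
[col 1] ABGHKUW: children AGH:{C,G,T}, BKUW:{A} ∪→ {A,C,G,T}; cost 1
[col 2] AH: children A:{C}, H:{G} ∪→ {C,G}; cost 1
[col 2] AGH: children AH:{C,G}, G:{A} ∪→ {A,C,G}; cost 1
[col 2] UW: children U:{G}, W:{C} ∪→ {C,G}; cost 1
[col 2] BUW: children B:{T}, UW:{C,G} ∪→ {C,G,T}; cost 1
[col 2] BKUW: children BUW:{C,G,T}, K:{C} ∩→ {C}; cost 0
[col 2] ABGHKUW: children AGH:{A,C,G}, BKUW:{C} ∩→ {C}; cost 0
[col 3] AH: children A:{C}, H:{G} ∪→ {C,G}; cost 1
[col 3] AGH: children AH:{C,G}, G:{T} ∪→ {C,G,T}; cost 1
[col 3] UW: children U:{G}, W:{C} ∪→ {C,G}; cost 1
[col 3] BUW: children B:{A}, UW:{C,G} ∪→ {A,C,G}; cost 1
[col 3] BKUW: children BUW:{A,C,G}, K:{T} ∪→ {A,C,G,T}; cost 1
[col 3] ABGHKUW: children AGH:{C,G,T}, BKUW:{A,C,G,T} ∩→ {C,G,T}; cost 0
[col 4] AH: children A:{C}, H:{A} ∪→ {A,C}; cost 1
[col 4] AGH: children AH:{A,C}, G:{T} ∪→ {A,C,T}; cost 1
[col 4] UW: children U:{G}, W:{G} ∩→ {G}; cost 0
[col 4] BUW: children B:{A}, UW:{G} ∪→ {A,G}; cost 1
[col 4] BKUW: children BUW:{A,G}, K:{A} ∩→ {A}; cost 0
[col 4] ABGHKUW: children AGH:{A,C,T}, BKUW:{A} ∩→ {A}; cost 0
[col 5] AH: children A:{G}, H:{G} ∩→ {G}; cost 0
[col 5] AGH: children AH:{G}, G:{G} ∩→ {G}; cost 0
[col 5] UW: children U:{A}, W:{C} ∪→ {A,C}; cost 1
[col 5] BUW: children B:{A}, UW:{A,C} ∩→ {A}; cost 0
[col 5] BKUW: children BUW:{A}, K:{T} ∪→ {A,T}; cost 1
[col 5] ABGHKUW: children AGH:{G}, BKUW:{A,T} ∪→ {A,G,T}; cost 1
[col 6] AH: children A:{G}, H:{T} ∪→ {G,T}; cost 1
[col 6] AGH: children AH:{G,T}, G:{A} ∪→ {A,G,T}; cost 1
[col 6] UW: children U:{A}, W:{G} ∪→ {A,G}; cost 1
[col 6] BUW: children B:{C}, UW:{A,G} ∪→ {A,C,G}; cost 1
[col 6] BKUW: children BUW:{A,C,G}, K:{C} ∩→ {C}; cost 0
[col 6] ABGHKUW: children AGH:{A,G,T}, BKUW:{C} ∪→ {A,C,G,T}; cost 1
[col 7] AH: children A:{G}, H:{C} ∪→ {C,G}; cost 1
[col 7] AGH: children AH:{C,G}, G:{G} ∩→ {G}; cost 0
[col 7] UW: children U:{C}, W:{T} ∪→ {C,T}; cost 1
[col 7] BUW: children B:{T}, UW:{C,T} ∩→ {T}; cost 0
[col 7] BKUW: children BUW:{T}, K:{C} ∪→ {C,T}; cost 1
[col 7] ABGHKUW: children AGH:{G}, BKUW:{C,T} ∪→ {C,G,T}; cost 1
per-site changes: [2, 4, 4, 5, 3, 3, 5, 4]; total = 30

30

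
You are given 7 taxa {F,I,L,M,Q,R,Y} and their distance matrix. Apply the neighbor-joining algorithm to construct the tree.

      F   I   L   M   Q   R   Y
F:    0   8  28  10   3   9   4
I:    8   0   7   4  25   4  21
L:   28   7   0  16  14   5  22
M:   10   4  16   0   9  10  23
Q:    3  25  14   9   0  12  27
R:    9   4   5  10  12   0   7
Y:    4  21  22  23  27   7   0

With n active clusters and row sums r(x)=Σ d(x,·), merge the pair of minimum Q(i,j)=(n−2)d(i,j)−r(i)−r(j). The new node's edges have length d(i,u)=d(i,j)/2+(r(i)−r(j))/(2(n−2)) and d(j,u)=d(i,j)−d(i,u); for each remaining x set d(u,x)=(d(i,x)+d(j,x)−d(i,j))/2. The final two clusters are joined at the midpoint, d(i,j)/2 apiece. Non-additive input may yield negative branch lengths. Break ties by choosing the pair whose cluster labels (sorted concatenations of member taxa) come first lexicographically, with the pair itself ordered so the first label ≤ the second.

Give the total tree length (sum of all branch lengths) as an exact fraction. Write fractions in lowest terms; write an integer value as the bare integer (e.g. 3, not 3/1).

67/2

1. join F+Y (d=4, Q=-146) ⇒ FY; edges |F|=-11/5, |Y|=31/5
  updated: d(FY,I)=25/2, d(FY,L)=23, d(FY,M)=29/2, d(FY,Q)=13, d(FY,R)=6
2. join M+Q (d=9, Q=-181/2) ⇒ MQ; edges |M|=33/16, |Q|=111/16
  updated: d(FY,MQ)=37/4, d(I,MQ)=10, d(L,MQ)=21/2, d(MQ,R)=13/2
3. join FY+MQ (d=37/4, Q=-237/4) ⇒ FMQY; edges |FY|=169/24, |MQ|=53/24
  updated: d(FMQY,I)=53/8, d(FMQY,L)=97/8, d(FMQY,R)=13/8
4. join FMQY+R (d=13/8, Q=-111/4) ⇒ FMQRY; edges |FMQY|=13/4, |R|=-13/8
  updated: d(FMQRY,I)=9/2, d(FMQRY,L)=31/4
5. join FMQRY+I (d=9/2, Q=-77/4) ⇒ FIMQRY; edges |FMQRY|=21/8, |I|=15/8
  updated: d(FIMQRY,L)=41/8
6. join FIMQRY+L (d=41/8) ⇒ FILMQRY; edges |FIMQRY|=41/16, |L|=41/16
final tree: (((((F:-11/5,Y:31/5):169/24,(M:33/16,Q:111/16):53/24):13/4,R:-13/8):21/8,I:15/8):41/16,L:41/16)
total length: 67/2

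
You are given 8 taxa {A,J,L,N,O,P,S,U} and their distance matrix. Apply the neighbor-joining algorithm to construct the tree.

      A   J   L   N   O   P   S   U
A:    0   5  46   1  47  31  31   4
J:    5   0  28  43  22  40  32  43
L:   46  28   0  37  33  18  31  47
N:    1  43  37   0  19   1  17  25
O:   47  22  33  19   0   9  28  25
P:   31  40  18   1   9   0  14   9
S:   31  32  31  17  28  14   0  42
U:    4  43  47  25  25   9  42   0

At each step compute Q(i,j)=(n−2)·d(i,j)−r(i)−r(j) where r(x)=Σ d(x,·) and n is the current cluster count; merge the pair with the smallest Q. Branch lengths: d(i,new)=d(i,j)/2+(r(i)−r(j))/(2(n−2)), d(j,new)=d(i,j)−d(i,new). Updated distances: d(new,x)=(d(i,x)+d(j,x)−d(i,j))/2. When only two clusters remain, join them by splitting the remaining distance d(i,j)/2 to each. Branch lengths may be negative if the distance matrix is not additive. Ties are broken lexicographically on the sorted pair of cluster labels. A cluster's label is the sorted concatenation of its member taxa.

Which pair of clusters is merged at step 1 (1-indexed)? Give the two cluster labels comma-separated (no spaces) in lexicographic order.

A,J

1. join A+J (d=5, Q=-348) ⇒ AJ; edges |A|=-3/2, |J|=13/2
  updated: d(AJ,L)=69/2, d(AJ,N)=39/2, d(AJ,O)=32, d(AJ,P)=33, d(AJ,S)=29, d(AJ,U)=21
2. join AJ+U (d=21, Q=-233) ⇒ AJU; edges |AJ|=21/2, |U|=21/2
  updated: d(AJU,L)=121/4, d(AJU,N)=47/4, d(AJU,O)=18, d(AJU,P)=21/2, d(AJU,S)=25
3. join L+S (d=31, Q=-561/4) ⇒ LS; edges |L|=633/32, |S|=359/32
  updated: d(AJU,LS)=97/8, d(LS,N)=23/2, d(LS,O)=15, d(LS,P)=1/2
4. join N+P (d=1, Q=-245/4) ⇒ NP; edges |N|=101/24, |P|=-77/24
  updated: d(AJU,NP)=85/8, d(LS,NP)=11/2, d(NP,O)=27/2
5. join AJU+O (d=18, Q=-205/4) ⇒ AJOU; edges |AJU|=121/16, |O|=167/16
  updated: d(AJOU,LS)=73/16, d(AJOU,NP)=49/16
6. join AJOU+LS (d=73/16, Q=-105/8) ⇒ AJLOSU; edges |AJOU|=17/16, |LS|=7/2
  updated: d(AJLOSU,NP)=2
7. join AJLOSU+NP (d=2) ⇒ AJLNOPSU; edges |AJLOSU|=1, |NP|=1
final tree: (((((A:-3/2,J:13/2):21/2,U:21/2):121/16,O:167/16):17/16,(L:633/32,S:359/32):7/2):1,(N:101/24,P:-77/24):1)
total length: 1321/16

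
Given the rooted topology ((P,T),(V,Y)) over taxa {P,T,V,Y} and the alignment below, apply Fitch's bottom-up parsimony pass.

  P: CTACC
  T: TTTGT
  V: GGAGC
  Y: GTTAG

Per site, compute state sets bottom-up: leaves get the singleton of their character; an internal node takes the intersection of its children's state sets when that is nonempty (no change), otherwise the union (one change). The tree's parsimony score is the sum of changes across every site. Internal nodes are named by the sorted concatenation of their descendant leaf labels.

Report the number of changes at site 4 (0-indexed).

2

PT@0: {C} ∪ {T} = {C,T} (union, +1)
VY@0: {G} ∩ {G} = {G} (intersection, +0)
PTVY@0: {C,T} ∪ {G} = {C,G,T} (union, +1)
PT@1: {T} ∩ {T} = {T} (intersection, +0)
VY@1: {G} ∪ {T} = {G,T} (union, +1)
PTVY@1: {T} ∩ {G,T} = {T} (intersection, +0)
PT@2: {A} ∪ {T} = {A,T} (union, +1)
VY@2: {A} ∪ {T} = {A,T} (union, +1)
PTVY@2: {A,T} ∩ {A,T} = {A,T} (intersection, +0)
PT@3: {C} ∪ {G} = {C,G} (union, +1)
VY@3: {G} ∪ {A} = {A,G} (union, +1)
PTVY@3: {C,G} ∩ {A,G} = {G} (intersection, +0)
PT@4: {C} ∪ {T} = {C,T} (union, +1)
VY@4: {C} ∪ {G} = {C,G} (union, +1)
PTVY@4: {C,T} ∩ {C,G} = {C} (intersection, +0)
per-site changes: [2, 1, 2, 2, 2]; total = 9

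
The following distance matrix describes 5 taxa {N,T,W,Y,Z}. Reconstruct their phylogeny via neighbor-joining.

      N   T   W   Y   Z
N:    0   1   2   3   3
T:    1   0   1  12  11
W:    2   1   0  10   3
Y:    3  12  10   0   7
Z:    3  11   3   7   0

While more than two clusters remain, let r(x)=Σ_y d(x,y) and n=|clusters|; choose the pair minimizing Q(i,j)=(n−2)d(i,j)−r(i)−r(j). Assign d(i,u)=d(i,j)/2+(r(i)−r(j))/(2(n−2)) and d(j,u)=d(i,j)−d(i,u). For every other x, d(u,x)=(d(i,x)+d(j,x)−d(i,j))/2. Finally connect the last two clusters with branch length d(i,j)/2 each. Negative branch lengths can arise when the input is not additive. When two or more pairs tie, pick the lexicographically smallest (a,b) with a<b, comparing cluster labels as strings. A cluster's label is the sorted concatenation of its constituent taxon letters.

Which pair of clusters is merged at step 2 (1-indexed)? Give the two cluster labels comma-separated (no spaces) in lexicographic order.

N,TW

iteration 1: select T,W (d=1, Q=-38); attach at lengths (2, -1); label the merged cluster TW
  updated: d(N,TW)=1, d(TW,Y)=21/2, d(TW,Z)=13/2
iteration 2: select N,TW (d=1, Q=-23); attach at lengths (-9/4, 13/4); label the merged cluster NTW
  updated: d(NTW,Y)=25/4, d(NTW,Z)=17/4
iteration 3: select NTW,Y (d=25/4, Q=-35/2); attach at lengths (7/4, 9/2); label the merged cluster NTWY
  updated: d(NTWY,Z)=5/2
iteration 4: select NTWY,Z (d=5/2); attach at lengths (5/4, 5/4); label the merged cluster NTWYZ
final tree: (((N:-9/4,(T:2,W:-1):13/4):7/4,Y:9/2):5/4,Z:5/4)
total length: 43/4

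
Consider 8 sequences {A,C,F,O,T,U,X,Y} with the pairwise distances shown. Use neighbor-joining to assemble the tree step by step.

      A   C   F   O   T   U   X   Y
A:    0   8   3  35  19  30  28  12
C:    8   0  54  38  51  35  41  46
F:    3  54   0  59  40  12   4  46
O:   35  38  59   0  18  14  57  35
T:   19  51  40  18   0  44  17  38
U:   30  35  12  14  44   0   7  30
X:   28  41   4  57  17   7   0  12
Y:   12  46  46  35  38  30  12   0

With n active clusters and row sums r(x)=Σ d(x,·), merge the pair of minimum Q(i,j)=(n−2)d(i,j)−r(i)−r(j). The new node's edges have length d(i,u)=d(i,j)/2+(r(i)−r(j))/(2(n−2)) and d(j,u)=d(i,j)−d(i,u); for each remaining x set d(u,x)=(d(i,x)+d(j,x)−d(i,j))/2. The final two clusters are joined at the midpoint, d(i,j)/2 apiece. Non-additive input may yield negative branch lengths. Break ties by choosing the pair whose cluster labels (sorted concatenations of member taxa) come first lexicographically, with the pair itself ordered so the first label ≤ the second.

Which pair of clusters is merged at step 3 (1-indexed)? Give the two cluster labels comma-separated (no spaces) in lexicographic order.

iteration 1: select O,T (d=18, Q=-375); attach at lengths (137/12, 79/12); label the merged cluster OT
  updated: d(A,OT)=18, d(C,OT)=71/2, d(F,OT)=81/2, d(OT,U)=20, d(OT,X)=28, d(OT,Y)=55/2
iteration 2: select A,C (d=8, Q=-557/2); attach at lengths (-161/20, 321/20); label the merged cluster AC
  updated: d(AC,F)=49/2, d(AC,OT)=91/4, d(AC,U)=57/2, d(AC,X)=61/2, d(AC,Y)=25
iteration 3: select F,X (d=4, Q=-385/2); attach at lengths (123/16, -59/16); label the merged cluster FX
  updated: d(AC,FX)=51/2, d(FX,OT)=129/4, d(FX,U)=15/2, d(FX,Y)=27
iteration 4: select FX,U (d=15/2, Q=-623/4); attach at lengths (115/24, 65/24); label the merged cluster FUX
  updated: d(AC,FUX)=93/4, d(FUX,OT)=179/8, d(FUX,Y)=99/4
iteration 5: select AC,Y (d=25, Q=-393/4); attach at lengths (175/16, 225/16); label the merged cluster ACY
  updated: d(ACY,FUX)=23/2, d(ACY,OT)=101/8
iteration 6: select ACY,FUX (d=23/2, Q=-93/2); attach at lengths (7/8, 85/8); label the merged cluster ACFUXY
  updated: d(ACFUXY,OT)=47/4
iteration 7: select ACFUXY,OT (d=47/4); attach at lengths (47/8, 47/8); label the merged cluster ACFOTUXY
final tree: ((((A:-161/20,C:321/20):175/16,Y:225/16):7/8,((F:123/16,X:-59/16):115/24,U:65/24):85/8):47/8,(O:137/12,T:79/12):47/8)
total length: 343/4

F,X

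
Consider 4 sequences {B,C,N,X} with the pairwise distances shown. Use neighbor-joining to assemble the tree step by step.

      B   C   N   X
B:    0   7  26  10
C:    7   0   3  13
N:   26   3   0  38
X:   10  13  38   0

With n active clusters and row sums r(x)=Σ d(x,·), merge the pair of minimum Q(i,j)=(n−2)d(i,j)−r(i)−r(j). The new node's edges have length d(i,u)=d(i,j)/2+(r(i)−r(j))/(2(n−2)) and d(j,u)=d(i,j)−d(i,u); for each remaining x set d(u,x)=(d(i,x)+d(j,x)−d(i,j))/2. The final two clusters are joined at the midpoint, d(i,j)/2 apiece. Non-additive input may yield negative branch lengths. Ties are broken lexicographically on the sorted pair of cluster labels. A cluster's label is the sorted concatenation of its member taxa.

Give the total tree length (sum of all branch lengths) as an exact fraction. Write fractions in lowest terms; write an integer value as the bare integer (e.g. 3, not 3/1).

iteration 1: select B,X (d=10, Q=-84); attach at lengths (1/2, 19/2); label the merged cluster BX
  updated: d(BX,C)=5, d(BX,N)=27
iteration 2: select BX,C (d=5, Q=-35); attach at lengths (29/2, -19/2); label the merged cluster BCX
  updated: d(BCX,N)=25/2
iteration 3: select BCX,N (d=25/2); attach at lengths (25/4, 25/4); label the merged cluster BCNX
final tree: (((B:1/2,X:19/2):29/2,C:-19/2):25/4,N:25/4)
total length: 55/2

55/2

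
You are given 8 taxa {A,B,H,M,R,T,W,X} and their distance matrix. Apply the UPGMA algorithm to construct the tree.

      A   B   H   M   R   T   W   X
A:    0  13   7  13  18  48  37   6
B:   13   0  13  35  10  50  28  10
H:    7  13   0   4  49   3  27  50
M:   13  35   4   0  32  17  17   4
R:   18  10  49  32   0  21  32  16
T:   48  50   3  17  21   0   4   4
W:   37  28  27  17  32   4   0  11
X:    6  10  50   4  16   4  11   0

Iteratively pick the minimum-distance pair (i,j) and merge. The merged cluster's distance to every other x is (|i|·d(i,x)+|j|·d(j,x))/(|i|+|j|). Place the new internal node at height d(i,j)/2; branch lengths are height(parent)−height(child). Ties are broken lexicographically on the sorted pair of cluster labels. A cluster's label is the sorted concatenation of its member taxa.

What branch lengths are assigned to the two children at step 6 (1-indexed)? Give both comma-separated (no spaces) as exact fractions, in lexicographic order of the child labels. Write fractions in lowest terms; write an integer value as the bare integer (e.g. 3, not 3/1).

step 1: merge (H,T) at d=3; branch lengths H→3/2, T→3/2; new cluster HT
  updated: d(A,HT)=55/2, d(B,HT)=63/2, d(HT,M)=21/2, d(HT,R)=35, d(HT,W)=31/2, d(HT,X)=27
step 2: merge (M,X) at d=4; branch lengths M→2, X→2; new cluster MX
  updated: d(A,MX)=19/2, d(B,MX)=45/2, d(HT,MX)=75/4, d(MX,R)=24, d(MX,W)=14
step 3: merge (A,MX) at d=19/2; branch lengths A→19/4, MX→11/4; new cluster AMX
  updated: d(AMX,B)=58/3, d(AMX,HT)=65/3, d(AMX,R)=22, d(AMX,W)=65/3
step 4: merge (B,R) at d=10; branch lengths B→5, R→5; new cluster BR
  updated: d(AMX,BR)=62/3, d(BR,HT)=133/4, d(BR,W)=30
step 5: merge (HT,W) at d=31/2; branch lengths HT→25/4, W→31/4; new cluster HTW
  updated: d(AMX,HTW)=65/3, d(BR,HTW)=193/6
step 6: merge (AMX,BR) at d=62/3; branch lengths AMX→67/12, BR→16/3; new cluster ABMRX
  updated: d(ABMRX,HTW)=388/15
step 7: merge (ABMRX,HTW) at d=388/15; branch lengths ABMRX→13/5, HTW→311/60; new cluster ABHMRTWX
final tree: (((A:19/4,(M:2,X:2):11/4):67/12,(B:5,R:5):16/3):13/5,((H:3/2,T:3/2):25/4,W:31/4):311/60)
total length: 286/5

67/12,16/3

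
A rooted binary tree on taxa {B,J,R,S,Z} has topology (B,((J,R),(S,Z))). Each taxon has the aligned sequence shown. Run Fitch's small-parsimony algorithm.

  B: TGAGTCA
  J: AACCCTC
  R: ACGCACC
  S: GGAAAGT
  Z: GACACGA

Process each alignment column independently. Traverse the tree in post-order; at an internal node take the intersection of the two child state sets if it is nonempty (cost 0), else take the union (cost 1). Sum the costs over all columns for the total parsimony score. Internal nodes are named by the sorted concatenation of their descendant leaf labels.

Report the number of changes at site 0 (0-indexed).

2

[col 0] JR: children J:{A}, R:{A} ∩→ {A}; cost 0
[col 0] SZ: children S:{G}, Z:{G} ∩→ {G}; cost 0
[col 0] JRSZ: children JR:{A}, SZ:{G} ∪→ {A,G}; cost 1
[col 0] BJRSZ: children B:{T}, JRSZ:{A,G} ∪→ {A,G,T}; cost 1
[col 1] JR: children J:{A}, R:{C} ∪→ {A,C}; cost 1
[col 1] SZ: children S:{G}, Z:{A} ∪→ {A,G}; cost 1
[col 1] JRSZ: children JR:{A,C}, SZ:{A,G} ∩→ {A}; cost 0
[col 1] BJRSZ: children B:{G}, JRSZ:{A} ∪→ {A,G}; cost 1
[col 2] JR: children J:{C}, R:{G} ∪→ {C,G}; cost 1
[col 2] SZ: children S:{A}, Z:{C} ∪→ {A,C}; cost 1
[col 2] JRSZ: children JR:{C,G}, SZ:{A,C} ∩→ {C}; cost 0
[col 2] BJRSZ: children B:{A}, JRSZ:{C} ∪→ {A,C}; cost 1
[col 3] JR: children J:{C}, R:{C} ∩→ {C}; cost 0
[col 3] SZ: children S:{A}, Z:{A} ∩→ {A}; cost 0
[col 3] JRSZ: children JR:{C}, SZ:{A} ∪→ {A,C}; cost 1
[col 3] BJRSZ: children B:{G}, JRSZ:{A,C} ∪→ {A,C,G}; cost 1
[col 4] JR: children J:{C}, R:{A} ∪→ {A,C}; cost 1
[col 4] SZ: children S:{A}, Z:{C} ∪→ {A,C}; cost 1
[col 4] JRSZ: children JR:{A,C}, SZ:{A,C} ∩→ {A,C}; cost 0
[col 4] BJRSZ: children B:{T}, JRSZ:{A,C} ∪→ {A,C,T}; cost 1
[col 5] JR: children J:{T}, R:{C} ∪→ {C,T}; cost 1
[col 5] SZ: children S:{G}, Z:{G} ∩→ {G}; cost 0
[col 5] JRSZ: children JR:{C,T}, SZ:{G} ∪→ {C,G,T}; cost 1
[col 5] BJRSZ: children B:{C}, JRSZ:{C,G,T} ∩→ {C}; cost 0
[col 6] JR: children J:{C}, R:{C} ∩→ {C}; cost 0
[col 6] SZ: children S:{T}, Z:{A} ∪→ {A,T}; cost 1
[col 6] JRSZ: children JR:{C}, SZ:{A,T} ∪→ {A,C,T}; cost 1
[col 6] BJRSZ: children B:{A}, JRSZ:{A,C,T} ∩→ {A}; cost 0
per-site changes: [2, 3, 3, 2, 3, 2, 2]; total = 17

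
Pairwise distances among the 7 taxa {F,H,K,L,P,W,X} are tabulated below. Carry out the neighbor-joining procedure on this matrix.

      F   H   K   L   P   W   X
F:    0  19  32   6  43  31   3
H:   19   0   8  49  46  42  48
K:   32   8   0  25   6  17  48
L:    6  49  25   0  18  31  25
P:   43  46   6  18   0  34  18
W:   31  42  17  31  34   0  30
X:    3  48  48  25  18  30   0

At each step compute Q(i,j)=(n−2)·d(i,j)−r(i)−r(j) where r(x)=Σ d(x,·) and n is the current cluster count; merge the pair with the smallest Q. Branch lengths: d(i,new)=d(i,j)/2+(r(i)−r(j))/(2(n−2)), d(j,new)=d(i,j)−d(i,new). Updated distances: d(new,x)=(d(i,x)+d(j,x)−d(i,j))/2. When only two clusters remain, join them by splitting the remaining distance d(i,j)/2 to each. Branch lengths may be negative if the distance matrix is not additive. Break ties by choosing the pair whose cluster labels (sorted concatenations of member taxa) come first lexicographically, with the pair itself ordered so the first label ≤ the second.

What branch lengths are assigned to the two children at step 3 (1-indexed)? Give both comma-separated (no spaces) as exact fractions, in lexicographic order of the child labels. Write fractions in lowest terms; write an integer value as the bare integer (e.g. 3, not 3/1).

1. join H+K (d=8, Q=-308) ⇒ HK; edges |H|=58/5, |K|=-18/5
  updated: d(F,HK)=43/2, d(HK,L)=33, d(HK,P)=22, d(HK,W)=51/2, d(HK,X)=44
2. join F+X (d=3, Q=-425/2) ⇒ FX; edges |F|=-7/16, |X|=55/16
  updated: d(FX,HK)=125/4, d(FX,L)=14, d(FX,P)=29, d(FX,W)=29
3. join FX+L (d=14, Q=-629/4) ⇒ FLX; edges |FX|=197/24, |L|=139/24
  updated: d(FLX,HK)=201/8, d(FLX,P)=33/2, d(FLX,W)=23
4. join FLX+P (d=33/2, Q=-833/8) ⇒ FLPX; edges |FLX|=201/32, |P|=327/32
  updated: d(FLPX,HK)=245/16, d(FLPX,W)=81/4
5. join FLPX+HK (d=245/16, Q=-977/16) ⇒ FHKLPX; edges |FLPX|=161/32, |HK|=329/32
  updated: d(FHKLPX,W)=487/32
6. join FHKLPX+W (d=487/32) ⇒ FHKLPWX; edges |FHKLPX|=487/64, |W|=487/64
final tree: (((((F:-7/16,X:55/16):197/24,L:139/24):201/32,P:327/32):161/32,(H:58/5,K:-18/5):329/32):487/64,W:487/64)
total length: 2305/32

197/24,139/24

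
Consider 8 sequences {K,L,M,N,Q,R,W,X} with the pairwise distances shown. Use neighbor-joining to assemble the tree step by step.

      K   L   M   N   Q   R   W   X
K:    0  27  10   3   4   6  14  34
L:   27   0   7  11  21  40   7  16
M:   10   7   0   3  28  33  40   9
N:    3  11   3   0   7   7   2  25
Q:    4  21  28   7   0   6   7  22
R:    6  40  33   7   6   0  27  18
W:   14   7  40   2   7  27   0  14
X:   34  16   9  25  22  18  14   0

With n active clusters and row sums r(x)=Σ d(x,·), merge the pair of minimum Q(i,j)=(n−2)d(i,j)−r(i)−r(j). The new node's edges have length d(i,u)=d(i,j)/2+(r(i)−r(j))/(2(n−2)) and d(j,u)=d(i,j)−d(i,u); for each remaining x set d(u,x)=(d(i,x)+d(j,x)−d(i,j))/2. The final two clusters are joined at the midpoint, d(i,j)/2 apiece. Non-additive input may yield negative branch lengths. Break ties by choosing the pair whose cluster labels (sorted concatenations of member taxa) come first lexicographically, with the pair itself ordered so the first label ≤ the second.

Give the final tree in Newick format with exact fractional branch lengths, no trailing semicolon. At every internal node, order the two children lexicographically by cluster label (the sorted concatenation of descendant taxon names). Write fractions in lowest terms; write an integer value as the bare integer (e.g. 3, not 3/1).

iteration 1: select L,M (d=7, Q=-217); attach at lengths (41/12, 43/12); label the merged cluster LM
  updated: d(K,LM)=15, d(LM,N)=7/2, d(LM,Q)=21, d(LM,R)=33, d(LM,W)=20, d(LM,X)=9
iteration 2: select LM,X (d=9, Q=-357/2); attach at lengths (49/20, 131/20); label the merged cluster LMX
  updated: d(K,LMX)=20, d(LMX,N)=39/4, d(LMX,Q)=17, d(LMX,R)=21, d(LMX,W)=25/2
iteration 3: select LMX,W (d=25/2, Q=-371/4); attach at lengths (271/32, 129/32); label the merged cluster LMWX
  updated: d(K,LMWX)=43/4, d(LMWX,N)=-3/8, d(LMWX,Q)=23/4, d(LMWX,R)=71/4
iteration 4: select LMWX,N (d=-3/8, Q=-413/8); attach at lengths (43/16, -49/16); label the merged cluster LMNWX
  updated: d(K,LMNWX)=113/16, d(LMNWX,Q)=105/16, d(LMNWX,R)=201/16
iteration 5: select K,R (d=6, Q=-237/8); attach at lengths (9/8, 39/8); label the merged cluster KR
  updated: d(KR,LMNWX)=109/16, d(KR,Q)=2
iteration 6: select KR,LMNWX (d=109/16, Q=-123/8); attach at lengths (9/8, 91/16); label the merged cluster KLMNRWX
  updated: d(KLMNRWX,Q)=7/8
iteration 7: select KLMNRWX,Q (d=7/8); attach at lengths (7/16, 7/16); label the merged cluster KLMNQRWX
final tree: (((K:9/8,R:39/8):9/8,((((L:41/12,M:43/12):49/20,X:131/20):271/32,W:129/32):43/16,N:-49/16):91/16):7/16,Q:7/16)
total length: 669/16

(((K:9/8,R:39/8):9/8,((((L:41/12,M:43/12):49/20,X:131/20):271/32,W:129/32):43/16,N:-49/16):91/16):7/16,Q:7/16)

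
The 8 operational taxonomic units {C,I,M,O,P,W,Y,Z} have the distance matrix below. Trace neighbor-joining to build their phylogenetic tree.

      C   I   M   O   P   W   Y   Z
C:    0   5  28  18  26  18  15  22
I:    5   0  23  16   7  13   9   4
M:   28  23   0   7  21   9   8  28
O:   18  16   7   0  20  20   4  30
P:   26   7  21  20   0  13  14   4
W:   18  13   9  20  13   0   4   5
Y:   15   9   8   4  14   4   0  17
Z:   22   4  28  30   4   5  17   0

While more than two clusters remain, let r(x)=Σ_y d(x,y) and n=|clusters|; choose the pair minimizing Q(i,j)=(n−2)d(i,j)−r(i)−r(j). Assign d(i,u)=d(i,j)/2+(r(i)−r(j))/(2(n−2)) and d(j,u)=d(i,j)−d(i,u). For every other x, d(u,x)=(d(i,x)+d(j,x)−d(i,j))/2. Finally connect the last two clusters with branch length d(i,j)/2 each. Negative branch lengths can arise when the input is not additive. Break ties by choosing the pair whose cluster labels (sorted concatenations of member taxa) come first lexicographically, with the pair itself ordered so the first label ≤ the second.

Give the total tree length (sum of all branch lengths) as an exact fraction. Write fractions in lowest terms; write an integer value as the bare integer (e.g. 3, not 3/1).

613/16

1. join M+O (d=7, Q=-197) ⇒ MO; edges |M|=17/4, |O|=11/4
  updated: d(C,MO)=39/2, d(I,MO)=16, d(MO,P)=17, d(MO,W)=11, d(MO,Y)=5/2, d(MO,Z)=51/2
2. join MO+Y (d=5/2, Q=-281/2) ⇒ MOY; edges |MO|=17/4, |Y|=-7/4
  updated: d(C,MOY)=16, d(I,MOY)=45/4, d(MOY,P)=57/4, d(MOY,W)=25/4, d(MOY,Z)=20
3. join C+I (d=5, Q=-429/4) ⇒ CI; edges |C|=267/32, |I|=-107/32
  updated: d(CI,MOY)=89/8, d(CI,P)=14, d(CI,W)=13, d(CI,Z)=21/2
4. join P+Z (d=4, Q=-291/4) ⇒ PZ; edges |P|=71/24, |Z|=25/24
  updated: d(CI,PZ)=41/4, d(MOY,PZ)=121/8, d(PZ,W)=7
5. join CI+PZ (d=41/4, Q=-185/4) ⇒ CIPZ; edges |CI|=45/8, |PZ|=37/8
  updated: d(CIPZ,MOY)=8, d(CIPZ,W)=39/8
6. join CIPZ+MOY (d=8, Q=-153/8) ⇒ CIMOPYZ; edges |CIPZ|=53/16, |MOY|=75/16
  updated: d(CIMOPYZ,W)=25/16
7. join CIMOPYZ+W (d=25/16) ⇒ CIMOPWYZ; edges |CIMOPYZ|=25/32, |W|=25/32
final tree: ((((C:267/32,I:-107/32):45/8,(P:71/24,Z:25/24):37/8):53/16,((M:17/4,O:11/4):17/4,Y:-7/4):75/16):25/32,W:25/32)
total length: 613/16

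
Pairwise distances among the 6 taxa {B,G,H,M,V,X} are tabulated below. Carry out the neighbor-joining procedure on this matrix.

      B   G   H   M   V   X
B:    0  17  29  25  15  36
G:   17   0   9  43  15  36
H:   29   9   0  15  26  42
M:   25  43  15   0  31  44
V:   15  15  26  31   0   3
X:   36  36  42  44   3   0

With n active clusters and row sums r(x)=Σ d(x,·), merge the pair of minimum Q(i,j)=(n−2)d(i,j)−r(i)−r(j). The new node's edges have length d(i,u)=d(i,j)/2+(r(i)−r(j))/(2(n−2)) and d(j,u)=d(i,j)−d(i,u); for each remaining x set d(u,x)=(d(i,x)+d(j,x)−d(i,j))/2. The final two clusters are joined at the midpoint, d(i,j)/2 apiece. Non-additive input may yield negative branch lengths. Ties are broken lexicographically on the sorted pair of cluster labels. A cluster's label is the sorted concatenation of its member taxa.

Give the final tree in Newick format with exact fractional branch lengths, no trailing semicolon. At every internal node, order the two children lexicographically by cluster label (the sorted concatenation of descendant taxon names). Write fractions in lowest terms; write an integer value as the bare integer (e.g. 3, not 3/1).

step 1: merge (V,X) at d=3, Q=-239; branch lengths V→-59/8, X→83/8; new cluster VX
  updated: d(B,VX)=24, d(G,VX)=24, d(H,VX)=65/2, d(M,VX)=36
step 2: merge (H,M) at d=15, Q=-319/2; branch lengths H→23/12, M→157/12; new cluster HM
  updated: d(B,HM)=39/2, d(G,HM)=37/2, d(HM,VX)=107/4
step 3: merge (B,VX) at d=24, Q=-349/4; branch lengths B→135/16, VX→249/16; new cluster BVX
  updated: d(BVX,G)=17/2, d(BVX,HM)=89/8
step 4: merge (BVX,G) at d=17/2, Q=-305/8; branch lengths BVX→9/16, G→127/16; new cluster BGVX
  updated: d(BGVX,HM)=169/16
step 5: merge (BGVX,HM) at d=169/16; branch lengths BGVX→169/32, HM→169/32; new cluster BGHMVX
final tree: (((B:135/16,(V:-59/8,X:83/8):249/16):9/16,G:127/16):169/32,(H:23/12,M:157/12):169/32)
total length: 977/16

(((B:135/16,(V:-59/8,X:83/8):249/16):9/16,G:127/16):169/32,(H:23/12,M:157/12):169/32)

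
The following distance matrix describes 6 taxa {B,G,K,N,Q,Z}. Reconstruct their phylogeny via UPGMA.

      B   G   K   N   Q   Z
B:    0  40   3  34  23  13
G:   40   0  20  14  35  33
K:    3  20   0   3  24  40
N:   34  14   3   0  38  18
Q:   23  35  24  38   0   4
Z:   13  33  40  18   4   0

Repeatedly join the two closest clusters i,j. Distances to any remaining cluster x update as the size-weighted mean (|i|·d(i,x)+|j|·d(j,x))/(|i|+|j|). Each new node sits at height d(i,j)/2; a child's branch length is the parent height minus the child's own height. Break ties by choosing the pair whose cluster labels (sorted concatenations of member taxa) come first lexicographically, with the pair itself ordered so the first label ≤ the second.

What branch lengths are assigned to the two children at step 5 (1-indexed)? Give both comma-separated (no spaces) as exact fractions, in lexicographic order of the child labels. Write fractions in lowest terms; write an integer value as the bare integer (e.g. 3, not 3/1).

15/8,12

1. join B+K (d=3) ⇒ BK; edges |B|=3/2, |K|=3/2
  updated: d(BK,G)=30, d(BK,N)=37/2, d(BK,Q)=47/2, d(BK,Z)=53/2
2. join Q+Z (d=4) ⇒ QZ; edges |Q|=2, |Z|=2
  updated: d(BK,QZ)=25, d(G,QZ)=34, d(N,QZ)=28
3. join G+N (d=14) ⇒ GN; edges |G|=7, |N|=7
  updated: d(BK,GN)=97/4, d(GN,QZ)=31
4. join BK+GN (d=97/4) ⇒ BGKN; edges |BK|=85/8, |GN|=41/8
  updated: d(BGKN,QZ)=28
5. join BGKN+QZ (d=28) ⇒ BGKNQZ; edges |BGKN|=15/8, |QZ|=12
final tree: (((B:3/2,K:3/2):85/8,(G:7,N:7):41/8):15/8,(Q:2,Z:2):12)
total length: 405/8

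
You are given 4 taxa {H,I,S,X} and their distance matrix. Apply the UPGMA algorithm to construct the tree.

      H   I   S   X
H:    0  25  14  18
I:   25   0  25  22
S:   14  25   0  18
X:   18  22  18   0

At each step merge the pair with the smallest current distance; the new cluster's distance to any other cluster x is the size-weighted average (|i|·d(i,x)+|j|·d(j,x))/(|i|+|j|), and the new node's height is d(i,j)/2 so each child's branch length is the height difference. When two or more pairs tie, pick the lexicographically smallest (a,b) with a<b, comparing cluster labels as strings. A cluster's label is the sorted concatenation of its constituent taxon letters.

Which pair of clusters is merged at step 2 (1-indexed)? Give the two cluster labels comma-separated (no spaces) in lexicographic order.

HS,X

step 1: merge (H,S) at d=14; branch lengths H→7, S→7; new cluster HS
  updated: d(HS,I)=25, d(HS,X)=18
step 2: merge (HS,X) at d=18; branch lengths HS→2, X→9; new cluster HSX
  updated: d(HSX,I)=24
step 3: merge (HSX,I) at d=24; branch lengths HSX→3, I→12; new cluster HISX
final tree: (((H:7,S:7):2,X:9):3,I:12)
total length: 40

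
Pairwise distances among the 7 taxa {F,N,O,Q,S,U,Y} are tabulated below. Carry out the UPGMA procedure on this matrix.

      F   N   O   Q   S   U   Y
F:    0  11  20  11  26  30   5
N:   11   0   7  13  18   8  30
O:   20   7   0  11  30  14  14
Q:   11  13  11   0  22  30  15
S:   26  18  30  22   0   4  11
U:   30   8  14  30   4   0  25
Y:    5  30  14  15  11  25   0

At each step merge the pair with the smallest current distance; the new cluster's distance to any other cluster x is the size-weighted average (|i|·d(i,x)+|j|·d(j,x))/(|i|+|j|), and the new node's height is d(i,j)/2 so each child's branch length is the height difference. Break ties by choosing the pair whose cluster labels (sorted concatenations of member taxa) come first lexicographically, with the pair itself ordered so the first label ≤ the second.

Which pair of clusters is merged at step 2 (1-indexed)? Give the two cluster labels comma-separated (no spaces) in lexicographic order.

iteration 1: select S,U (d=4); attach at lengths (2, 2); label the merged cluster SU
  updated: d(F,SU)=28, d(N,SU)=13, d(O,SU)=22, d(Q,SU)=26, d(SU,Y)=18
iteration 2: select F,Y (d=5); attach at lengths (5/2, 5/2); label the merged cluster FY
  updated: d(FY,N)=41/2, d(FY,O)=17, d(FY,Q)=13, d(FY,SU)=23
iteration 3: select N,O (d=7); attach at lengths (7/2, 7/2); label the merged cluster NO
  updated: d(FY,NO)=75/4, d(NO,Q)=12, d(NO,SU)=35/2
iteration 4: select NO,Q (d=12); attach at lengths (5/2, 6); label the merged cluster NOQ
  updated: d(FY,NOQ)=101/6, d(NOQ,SU)=61/3
iteration 5: select FY,NOQ (d=101/6); attach at lengths (71/12, 29/12); label the merged cluster FNOQY
  updated: d(FNOQY,SU)=107/5
iteration 6: select FNOQY,SU (d=107/5); attach at lengths (137/60, 87/10); label the merged cluster FNOQSUY
final tree: (((F:5/2,Y:5/2):71/12,((N:7/2,O:7/2):5/2,Q:6):29/12):137/60,(S:2,U:2):87/10)
total length: 2629/60

F,Y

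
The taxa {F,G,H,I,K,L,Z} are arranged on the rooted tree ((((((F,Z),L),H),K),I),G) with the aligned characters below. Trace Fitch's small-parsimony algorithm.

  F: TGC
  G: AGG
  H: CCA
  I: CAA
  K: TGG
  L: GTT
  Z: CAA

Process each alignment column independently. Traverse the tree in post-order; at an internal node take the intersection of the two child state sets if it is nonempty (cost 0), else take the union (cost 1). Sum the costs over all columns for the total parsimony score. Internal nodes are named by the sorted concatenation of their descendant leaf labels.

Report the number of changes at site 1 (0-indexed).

[col 0] FZ: children F:{T}, Z:{C} ∪→ {C,T}; cost 1
[col 0] FLZ: children FZ:{C,T}, L:{G} ∪→ {C,G,T}; cost 1
[col 0] FHLZ: children FLZ:{C,G,T}, H:{C} ∩→ {C}; cost 0
[col 0] FHKLZ: children FHLZ:{C}, K:{T} ∪→ {C,T}; cost 1
[col 0] FHIKLZ: children FHKLZ:{C,T}, I:{C} ∩→ {C}; cost 0
[col 0] FGHIKLZ: children FHIKLZ:{C}, G:{A} ∪→ {A,C}; cost 1
[col 1] FZ: children F:{G}, Z:{A} ∪→ {A,G}; cost 1
[col 1] FLZ: children FZ:{A,G}, L:{T} ∪→ {A,G,T}; cost 1
[col 1] FHLZ: children FLZ:{A,G,T}, H:{C} ∪→ {A,C,G,T}; cost 1
[col 1] FHKLZ: children FHLZ:{A,C,G,T}, K:{G} ∩→ {G}; cost 0
[col 1] FHIKLZ: children FHKLZ:{G}, I:{A} ∪→ {A,G}; cost 1
[col 1] FGHIKLZ: children FHIKLZ:{A,G}, G:{G} ∩→ {G}; cost 0
[col 2] FZ: children F:{C}, Z:{A} ∪→ {A,C}; cost 1
[col 2] FLZ: children FZ:{A,C}, L:{T} ∪→ {A,C,T}; cost 1
[col 2] FHLZ: children FLZ:{A,C,T}, H:{A} ∩→ {A}; cost 0
[col 2] FHKLZ: children FHLZ:{A}, K:{G} ∪→ {A,G}; cost 1
[col 2] FHIKLZ: children FHKLZ:{A,G}, I:{A} ∩→ {A}; cost 0
[col 2] FGHIKLZ: children FHIKLZ:{A}, G:{G} ∪→ {A,G}; cost 1
per-site changes: [4, 4, 4]; total = 12

4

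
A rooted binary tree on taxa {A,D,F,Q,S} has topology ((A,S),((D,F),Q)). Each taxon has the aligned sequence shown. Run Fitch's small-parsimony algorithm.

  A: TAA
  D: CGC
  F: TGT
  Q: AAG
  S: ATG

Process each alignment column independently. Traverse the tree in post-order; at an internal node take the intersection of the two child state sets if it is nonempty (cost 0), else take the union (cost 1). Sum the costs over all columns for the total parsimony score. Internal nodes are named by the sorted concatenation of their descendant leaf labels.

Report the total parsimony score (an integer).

site 0, node AS: A={T} ∪ S={A} → {A,T} (+1)
site 0, node DF: D={C} ∪ F={T} → {C,T} (+1)
site 0, node DFQ: DF={C,T} ∪ Q={A} → {A,C,T} (+1)
site 0, node ADFQS: AS={A,T} ∩ DFQ={A,C,T} → {A,T} (+0)
site 1, node AS: A={A} ∪ S={T} → {A,T} (+1)
site 1, node DF: D={G} ∩ F={G} → {G} (+0)
site 1, node DFQ: DF={G} ∪ Q={A} → {A,G} (+1)
site 1, node ADFQS: AS={A,T} ∩ DFQ={A,G} → {A} (+0)
site 2, node AS: A={A} ∪ S={G} → {A,G} (+1)
site 2, node DF: D={C} ∪ F={T} → {C,T} (+1)
site 2, node DFQ: DF={C,T} ∪ Q={G} → {C,G,T} (+1)
site 2, node ADFQS: AS={A,G} ∩ DFQ={C,G,T} → {G} (+0)
per-site changes: [3, 2, 3]; total = 8

8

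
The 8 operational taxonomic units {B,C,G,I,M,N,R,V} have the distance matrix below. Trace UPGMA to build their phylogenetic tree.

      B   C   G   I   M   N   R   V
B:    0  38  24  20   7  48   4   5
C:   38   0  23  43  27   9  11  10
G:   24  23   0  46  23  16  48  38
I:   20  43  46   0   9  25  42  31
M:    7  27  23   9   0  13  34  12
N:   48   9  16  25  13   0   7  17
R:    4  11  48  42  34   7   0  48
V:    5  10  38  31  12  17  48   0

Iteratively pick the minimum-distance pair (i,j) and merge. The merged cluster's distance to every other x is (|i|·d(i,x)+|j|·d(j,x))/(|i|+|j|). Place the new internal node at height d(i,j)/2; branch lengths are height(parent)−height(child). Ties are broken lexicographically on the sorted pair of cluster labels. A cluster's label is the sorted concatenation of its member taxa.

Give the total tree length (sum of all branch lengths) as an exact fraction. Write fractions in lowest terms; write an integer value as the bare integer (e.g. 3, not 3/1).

1. join B+R (d=4) ⇒ BR; edges |B|=2, |R|=2
  updated: d(BR,C)=49/2, d(BR,G)=36, d(BR,I)=31, d(BR,M)=41/2, d(BR,N)=55/2, d(BR,V)=53/2
2. join C+N (d=9) ⇒ CN; edges |C|=9/2, |N|=9/2
  updated: d(BR,CN)=26, d(CN,G)=39/2, d(CN,I)=34, d(CN,M)=20, d(CN,V)=27/2
3. join I+M (d=9) ⇒ IM; edges |I|=9/2, |M|=9/2
  updated: d(BR,IM)=103/4, d(CN,IM)=27, d(G,IM)=69/2, d(IM,V)=43/2
4. join CN+V (d=27/2) ⇒ CNV; edges |CN|=9/4, |V|=27/4
  updated: d(BR,CNV)=157/6, d(CNV,G)=77/3, d(CNV,IM)=151/6
5. join CNV+IM (d=151/6) ⇒ CIMNV; edges |CNV|=35/6, |IM|=97/12
  updated: d(BR,CIMNV)=26, d(CIMNV,G)=146/5
6. join BR+CIMNV (d=26) ⇒ BCIMNRV; edges |BR|=11, |CIMNV|=5/12
  updated: d(BCIMNRV,G)=218/7
7. join BCIMNRV+G (d=218/7) ⇒ BCGIMNRV; edges |BCIMNRV|=18/7, |G|=109/7
final tree: (((B:2,R:2):11,(((C:9/2,N:9/2):9/4,V:27/4):35/6,(I:9/2,M:9/2):97/12):5/12):18/7,G:109/7)
total length: 1564/21

1564/21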